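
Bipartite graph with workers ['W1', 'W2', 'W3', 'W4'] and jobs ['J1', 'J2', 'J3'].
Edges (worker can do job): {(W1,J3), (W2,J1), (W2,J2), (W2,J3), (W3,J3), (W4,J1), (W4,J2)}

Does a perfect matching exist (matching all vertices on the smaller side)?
Yes, perfect matching exists (size 3)

Perfect matching: {(W2,J1), (W3,J3), (W4,J2)}
All 3 vertices on the smaller side are matched.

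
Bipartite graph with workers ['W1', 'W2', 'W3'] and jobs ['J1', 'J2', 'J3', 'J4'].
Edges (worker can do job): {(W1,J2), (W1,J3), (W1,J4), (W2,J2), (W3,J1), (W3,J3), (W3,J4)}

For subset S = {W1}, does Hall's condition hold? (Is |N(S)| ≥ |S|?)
Yes: |N(S)| = 3, |S| = 1

Subset S = {W1}
Neighbors N(S) = {J2, J3, J4}

|N(S)| = 3, |S| = 1
Hall's condition: |N(S)| ≥ |S| is satisfied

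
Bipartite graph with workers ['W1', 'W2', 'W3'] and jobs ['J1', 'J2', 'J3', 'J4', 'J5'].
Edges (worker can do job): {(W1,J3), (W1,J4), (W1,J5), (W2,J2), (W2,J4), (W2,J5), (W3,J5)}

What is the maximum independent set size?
Maximum independent set = 5

By König's theorem:
- Min vertex cover = Max matching = 3
- Max independent set = Total vertices - Min vertex cover
- Max independent set = 8 - 3 = 5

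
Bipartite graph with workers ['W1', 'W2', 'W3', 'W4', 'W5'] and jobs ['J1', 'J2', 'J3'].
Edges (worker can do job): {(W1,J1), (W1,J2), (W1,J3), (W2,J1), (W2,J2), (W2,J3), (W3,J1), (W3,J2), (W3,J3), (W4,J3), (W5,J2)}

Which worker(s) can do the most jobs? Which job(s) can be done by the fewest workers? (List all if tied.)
Most versatile: W1, W2, W3 (3 jobs); Least covered: J1 (3 workers)

Worker degrees (jobs they can do): W1:3, W2:3, W3:3, W4:1, W5:1
Job degrees (workers who can do it): J1:3, J2:4, J3:4

Maximum worker degree is 3, achieved by: W1, W2, W3
Minimum job degree is 3, achieved by: J1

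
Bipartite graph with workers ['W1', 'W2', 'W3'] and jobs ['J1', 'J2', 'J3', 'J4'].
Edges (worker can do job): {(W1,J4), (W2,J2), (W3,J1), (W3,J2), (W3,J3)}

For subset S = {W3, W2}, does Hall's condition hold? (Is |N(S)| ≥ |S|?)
Yes: |N(S)| = 3, |S| = 2

Subset S = {W3, W2}
Neighbors N(S) = {J1, J2, J3}

|N(S)| = 3, |S| = 2
Hall's condition: |N(S)| ≥ |S| is satisfied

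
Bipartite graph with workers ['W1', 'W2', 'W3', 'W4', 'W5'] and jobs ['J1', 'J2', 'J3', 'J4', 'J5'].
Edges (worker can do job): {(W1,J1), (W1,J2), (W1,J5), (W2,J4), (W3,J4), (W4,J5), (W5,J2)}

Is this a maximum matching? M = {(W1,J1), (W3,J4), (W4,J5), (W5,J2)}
Yes, size 4 is maximum

Proposed matching has size 4.
Maximum matching size for this graph: 4.

This is a maximum matching.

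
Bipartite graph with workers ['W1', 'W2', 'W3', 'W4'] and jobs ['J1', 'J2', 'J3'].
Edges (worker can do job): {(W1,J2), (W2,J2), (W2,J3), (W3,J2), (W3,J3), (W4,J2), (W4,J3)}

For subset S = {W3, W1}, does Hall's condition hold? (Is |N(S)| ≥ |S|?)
Yes: |N(S)| = 2, |S| = 2

Subset S = {W3, W1}
Neighbors N(S) = {J2, J3}

|N(S)| = 2, |S| = 2
Hall's condition: |N(S)| ≥ |S| is satisfied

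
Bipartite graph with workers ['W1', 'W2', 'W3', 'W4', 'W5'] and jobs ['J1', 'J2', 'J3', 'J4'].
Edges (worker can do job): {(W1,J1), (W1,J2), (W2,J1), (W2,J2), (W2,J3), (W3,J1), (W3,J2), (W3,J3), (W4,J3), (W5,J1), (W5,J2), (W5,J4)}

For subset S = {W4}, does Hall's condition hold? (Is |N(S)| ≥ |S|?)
Yes: |N(S)| = 1, |S| = 1

Subset S = {W4}
Neighbors N(S) = {J3}

|N(S)| = 1, |S| = 1
Hall's condition: |N(S)| ≥ |S| is satisfied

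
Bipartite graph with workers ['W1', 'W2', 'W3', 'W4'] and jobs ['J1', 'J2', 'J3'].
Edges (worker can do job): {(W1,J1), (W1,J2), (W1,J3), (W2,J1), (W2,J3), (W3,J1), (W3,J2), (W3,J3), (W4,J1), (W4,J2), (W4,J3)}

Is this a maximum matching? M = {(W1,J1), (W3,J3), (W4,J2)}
Yes, size 3 is maximum

Proposed matching has size 3.
Maximum matching size for this graph: 3.

This is a maximum matching.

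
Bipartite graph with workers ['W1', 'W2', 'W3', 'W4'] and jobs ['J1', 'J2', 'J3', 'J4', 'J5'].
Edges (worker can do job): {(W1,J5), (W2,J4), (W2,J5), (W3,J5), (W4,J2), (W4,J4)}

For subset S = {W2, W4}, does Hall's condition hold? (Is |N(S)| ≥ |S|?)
Yes: |N(S)| = 3, |S| = 2

Subset S = {W2, W4}
Neighbors N(S) = {J2, J4, J5}

|N(S)| = 3, |S| = 2
Hall's condition: |N(S)| ≥ |S| is satisfied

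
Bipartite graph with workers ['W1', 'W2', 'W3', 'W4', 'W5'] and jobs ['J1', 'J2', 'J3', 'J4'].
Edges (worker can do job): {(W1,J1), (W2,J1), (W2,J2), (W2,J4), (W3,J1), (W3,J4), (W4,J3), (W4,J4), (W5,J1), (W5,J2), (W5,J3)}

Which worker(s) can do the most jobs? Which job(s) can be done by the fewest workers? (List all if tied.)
Most versatile: W2, W5 (3 jobs); Least covered: J2, J3 (2 workers)

Worker degrees (jobs they can do): W1:1, W2:3, W3:2, W4:2, W5:3
Job degrees (workers who can do it): J1:4, J2:2, J3:2, J4:3

Maximum worker degree is 3, achieved by: W2, W5
Minimum job degree is 2, achieved by: J2, J3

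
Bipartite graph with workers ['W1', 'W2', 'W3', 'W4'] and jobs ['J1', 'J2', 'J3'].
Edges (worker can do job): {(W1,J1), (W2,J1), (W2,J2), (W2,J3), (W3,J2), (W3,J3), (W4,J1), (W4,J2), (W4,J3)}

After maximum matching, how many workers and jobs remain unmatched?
Unmatched: 1 workers, 0 jobs

Maximum matching size: 3
Workers: 4 total, 3 matched, 1 unmatched
Jobs: 3 total, 3 matched, 0 unmatched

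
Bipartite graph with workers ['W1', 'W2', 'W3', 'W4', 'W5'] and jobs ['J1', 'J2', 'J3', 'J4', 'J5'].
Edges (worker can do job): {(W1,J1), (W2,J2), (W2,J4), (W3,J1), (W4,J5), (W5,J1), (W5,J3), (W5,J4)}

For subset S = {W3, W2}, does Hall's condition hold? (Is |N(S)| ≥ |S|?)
Yes: |N(S)| = 3, |S| = 2

Subset S = {W3, W2}
Neighbors N(S) = {J1, J2, J4}

|N(S)| = 3, |S| = 2
Hall's condition: |N(S)| ≥ |S| is satisfied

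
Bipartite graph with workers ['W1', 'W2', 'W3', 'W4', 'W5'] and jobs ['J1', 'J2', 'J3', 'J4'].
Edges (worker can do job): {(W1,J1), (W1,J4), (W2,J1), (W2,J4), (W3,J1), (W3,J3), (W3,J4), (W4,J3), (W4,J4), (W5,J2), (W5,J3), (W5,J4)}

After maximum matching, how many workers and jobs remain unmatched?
Unmatched: 1 workers, 0 jobs

Maximum matching size: 4
Workers: 5 total, 4 matched, 1 unmatched
Jobs: 4 total, 4 matched, 0 unmatched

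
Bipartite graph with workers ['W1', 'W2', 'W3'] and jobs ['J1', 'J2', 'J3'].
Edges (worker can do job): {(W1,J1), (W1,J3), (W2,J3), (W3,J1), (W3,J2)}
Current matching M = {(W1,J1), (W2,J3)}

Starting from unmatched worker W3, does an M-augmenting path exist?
Yes: W3 → J2

An M-augmenting path alternates non-matching / matching edges, starting and ending at unmatched vertices.
Path: W3 → J2
(J2 is unmatched in M, so the path is augmenting.)
Flipping edges along this path would increase |M| from 2 to 3.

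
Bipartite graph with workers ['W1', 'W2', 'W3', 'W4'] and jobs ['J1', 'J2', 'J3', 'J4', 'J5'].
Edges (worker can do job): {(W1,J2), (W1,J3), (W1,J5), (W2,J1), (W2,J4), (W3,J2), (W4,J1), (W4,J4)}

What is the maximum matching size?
Maximum matching size = 4

Maximum matching: {(W1,J5), (W2,J1), (W3,J2), (W4,J4)}
Size: 4

This assigns 4 workers to 4 distinct jobs.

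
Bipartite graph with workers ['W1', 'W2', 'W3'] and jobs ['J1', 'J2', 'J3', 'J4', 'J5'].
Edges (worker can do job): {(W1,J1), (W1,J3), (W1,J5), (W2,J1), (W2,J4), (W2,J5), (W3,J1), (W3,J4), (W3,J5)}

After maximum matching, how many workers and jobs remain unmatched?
Unmatched: 0 workers, 2 jobs

Maximum matching size: 3
Workers: 3 total, 3 matched, 0 unmatched
Jobs: 5 total, 3 matched, 2 unmatched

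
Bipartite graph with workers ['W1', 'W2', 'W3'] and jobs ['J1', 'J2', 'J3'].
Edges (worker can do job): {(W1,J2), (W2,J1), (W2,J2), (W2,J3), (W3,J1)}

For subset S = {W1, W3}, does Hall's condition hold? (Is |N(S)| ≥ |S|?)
Yes: |N(S)| = 2, |S| = 2

Subset S = {W1, W3}
Neighbors N(S) = {J1, J2}

|N(S)| = 2, |S| = 2
Hall's condition: |N(S)| ≥ |S| is satisfied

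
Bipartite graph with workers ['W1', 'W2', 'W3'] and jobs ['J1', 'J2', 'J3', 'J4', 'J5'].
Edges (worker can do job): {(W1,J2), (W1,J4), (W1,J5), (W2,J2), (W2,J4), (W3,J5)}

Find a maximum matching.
Matching: {(W1,J4), (W2,J2), (W3,J5)}

Maximum matching (size 3):
  W1 → J4
  W2 → J2
  W3 → J5

Each worker is assigned to at most one job, and each job to at most one worker.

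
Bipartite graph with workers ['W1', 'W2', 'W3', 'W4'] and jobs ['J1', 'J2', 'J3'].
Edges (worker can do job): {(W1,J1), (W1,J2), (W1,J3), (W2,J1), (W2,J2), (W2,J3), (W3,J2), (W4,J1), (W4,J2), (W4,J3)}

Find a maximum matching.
Matching: {(W1,J1), (W3,J2), (W4,J3)}

Maximum matching (size 3):
  W1 → J1
  W3 → J2
  W4 → J3

Each worker is assigned to at most one job, and each job to at most one worker.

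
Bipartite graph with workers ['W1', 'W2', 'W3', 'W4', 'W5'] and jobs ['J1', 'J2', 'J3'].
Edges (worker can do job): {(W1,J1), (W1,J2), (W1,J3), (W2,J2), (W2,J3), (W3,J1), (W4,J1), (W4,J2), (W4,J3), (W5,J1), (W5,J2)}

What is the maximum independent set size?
Maximum independent set = 5

By König's theorem:
- Min vertex cover = Max matching = 3
- Max independent set = Total vertices - Min vertex cover
- Max independent set = 8 - 3 = 5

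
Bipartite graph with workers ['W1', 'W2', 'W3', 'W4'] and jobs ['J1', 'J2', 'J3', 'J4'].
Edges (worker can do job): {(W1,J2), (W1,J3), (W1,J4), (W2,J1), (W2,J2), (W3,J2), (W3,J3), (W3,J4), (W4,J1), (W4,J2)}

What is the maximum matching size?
Maximum matching size = 4

Maximum matching: {(W1,J3), (W2,J1), (W3,J4), (W4,J2)}
Size: 4

This assigns 4 workers to 4 distinct jobs.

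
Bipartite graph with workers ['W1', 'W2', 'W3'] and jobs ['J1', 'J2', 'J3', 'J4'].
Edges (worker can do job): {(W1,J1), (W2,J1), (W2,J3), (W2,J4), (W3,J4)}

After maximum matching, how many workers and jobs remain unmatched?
Unmatched: 0 workers, 1 jobs

Maximum matching size: 3
Workers: 3 total, 3 matched, 0 unmatched
Jobs: 4 total, 3 matched, 1 unmatched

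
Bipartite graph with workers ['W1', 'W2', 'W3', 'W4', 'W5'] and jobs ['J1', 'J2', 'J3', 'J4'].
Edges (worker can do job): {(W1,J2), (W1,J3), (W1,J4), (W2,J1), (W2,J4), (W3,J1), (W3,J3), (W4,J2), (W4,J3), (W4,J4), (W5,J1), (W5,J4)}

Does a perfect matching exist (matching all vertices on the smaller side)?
Yes, perfect matching exists (size 4)

Perfect matching: {(W1,J2), (W3,J1), (W4,J3), (W5,J4)}
All 4 vertices on the smaller side are matched.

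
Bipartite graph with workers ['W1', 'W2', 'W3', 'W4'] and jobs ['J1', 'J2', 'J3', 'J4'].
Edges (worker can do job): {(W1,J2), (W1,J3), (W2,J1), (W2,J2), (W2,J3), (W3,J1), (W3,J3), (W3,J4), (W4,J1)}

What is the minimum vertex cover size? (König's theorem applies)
Minimum vertex cover size = 4

By König's theorem: in bipartite graphs,
min vertex cover = max matching = 4

Maximum matching has size 4, so minimum vertex cover also has size 4.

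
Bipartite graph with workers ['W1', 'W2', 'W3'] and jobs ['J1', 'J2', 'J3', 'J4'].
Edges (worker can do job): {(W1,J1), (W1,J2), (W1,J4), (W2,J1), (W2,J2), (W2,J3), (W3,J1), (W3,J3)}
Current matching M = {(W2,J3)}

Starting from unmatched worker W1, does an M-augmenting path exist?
Yes: W1 → J2

An M-augmenting path alternates non-matching / matching edges, starting and ending at unmatched vertices.
Path: W1 → J2
(J2 is unmatched in M, so the path is augmenting.)
Flipping edges along this path would increase |M| from 1 to 2.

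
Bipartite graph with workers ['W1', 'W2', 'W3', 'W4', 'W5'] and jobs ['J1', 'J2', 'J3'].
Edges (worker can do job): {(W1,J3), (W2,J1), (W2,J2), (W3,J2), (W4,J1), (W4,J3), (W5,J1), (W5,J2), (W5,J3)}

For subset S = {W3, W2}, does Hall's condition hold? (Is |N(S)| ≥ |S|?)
Yes: |N(S)| = 2, |S| = 2

Subset S = {W3, W2}
Neighbors N(S) = {J1, J2}

|N(S)| = 2, |S| = 2
Hall's condition: |N(S)| ≥ |S| is satisfied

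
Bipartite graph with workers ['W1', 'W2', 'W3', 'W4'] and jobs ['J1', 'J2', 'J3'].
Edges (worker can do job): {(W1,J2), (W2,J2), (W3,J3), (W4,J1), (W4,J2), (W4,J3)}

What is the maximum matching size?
Maximum matching size = 3

Maximum matching: {(W1,J2), (W3,J3), (W4,J1)}
Size: 3

This assigns 3 workers to 3 distinct jobs.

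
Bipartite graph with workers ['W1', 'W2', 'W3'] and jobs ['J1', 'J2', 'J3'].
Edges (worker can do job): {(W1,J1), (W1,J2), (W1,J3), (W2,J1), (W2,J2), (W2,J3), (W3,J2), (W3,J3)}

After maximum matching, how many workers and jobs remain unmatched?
Unmatched: 0 workers, 0 jobs

Maximum matching size: 3
Workers: 3 total, 3 matched, 0 unmatched
Jobs: 3 total, 3 matched, 0 unmatched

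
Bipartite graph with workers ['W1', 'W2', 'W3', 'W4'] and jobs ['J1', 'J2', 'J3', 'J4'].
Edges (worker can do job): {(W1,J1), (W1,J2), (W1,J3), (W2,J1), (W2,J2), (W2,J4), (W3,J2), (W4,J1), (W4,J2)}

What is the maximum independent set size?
Maximum independent set = 4

By König's theorem:
- Min vertex cover = Max matching = 4
- Max independent set = Total vertices - Min vertex cover
- Max independent set = 8 - 4 = 4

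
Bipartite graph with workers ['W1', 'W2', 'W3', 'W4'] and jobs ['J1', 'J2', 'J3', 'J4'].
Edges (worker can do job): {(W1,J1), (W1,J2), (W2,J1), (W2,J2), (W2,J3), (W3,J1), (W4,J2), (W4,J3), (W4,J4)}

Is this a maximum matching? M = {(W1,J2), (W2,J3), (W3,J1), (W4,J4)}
Yes, size 4 is maximum

Proposed matching has size 4.
Maximum matching size for this graph: 4.

This is a maximum matching.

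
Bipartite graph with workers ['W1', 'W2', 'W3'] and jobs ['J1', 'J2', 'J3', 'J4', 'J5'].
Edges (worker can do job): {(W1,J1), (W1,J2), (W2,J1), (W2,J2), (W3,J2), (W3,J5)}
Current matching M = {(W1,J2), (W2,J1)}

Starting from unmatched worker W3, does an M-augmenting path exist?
Yes: W3 → J5

An M-augmenting path alternates non-matching / matching edges, starting and ending at unmatched vertices.
Path: W3 → J5
(J5 is unmatched in M, so the path is augmenting.)
Flipping edges along this path would increase |M| from 2 to 3.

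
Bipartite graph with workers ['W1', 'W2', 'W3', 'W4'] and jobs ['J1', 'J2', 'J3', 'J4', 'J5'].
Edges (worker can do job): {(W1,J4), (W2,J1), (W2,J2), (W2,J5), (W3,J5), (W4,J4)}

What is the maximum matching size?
Maximum matching size = 3

Maximum matching: {(W2,J2), (W3,J5), (W4,J4)}
Size: 3

This assigns 3 workers to 3 distinct jobs.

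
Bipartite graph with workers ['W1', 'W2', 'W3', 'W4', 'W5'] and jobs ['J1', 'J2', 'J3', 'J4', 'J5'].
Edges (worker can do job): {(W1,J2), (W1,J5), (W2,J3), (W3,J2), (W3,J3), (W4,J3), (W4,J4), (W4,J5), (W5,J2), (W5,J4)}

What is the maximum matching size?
Maximum matching size = 4

Maximum matching: {(W1,J2), (W3,J3), (W4,J5), (W5,J4)}
Size: 4

This assigns 4 workers to 4 distinct jobs.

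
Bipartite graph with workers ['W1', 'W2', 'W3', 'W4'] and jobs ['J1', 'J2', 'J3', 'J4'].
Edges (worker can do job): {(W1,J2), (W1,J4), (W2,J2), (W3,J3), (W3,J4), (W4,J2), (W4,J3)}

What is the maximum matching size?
Maximum matching size = 3

Maximum matching: {(W1,J4), (W3,J3), (W4,J2)}
Size: 3

This assigns 3 workers to 3 distinct jobs.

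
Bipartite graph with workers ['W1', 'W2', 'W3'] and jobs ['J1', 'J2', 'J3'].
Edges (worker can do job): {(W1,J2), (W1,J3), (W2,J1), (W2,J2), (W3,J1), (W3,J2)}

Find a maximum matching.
Matching: {(W1,J3), (W2,J2), (W3,J1)}

Maximum matching (size 3):
  W1 → J3
  W2 → J2
  W3 → J1

Each worker is assigned to at most one job, and each job to at most one worker.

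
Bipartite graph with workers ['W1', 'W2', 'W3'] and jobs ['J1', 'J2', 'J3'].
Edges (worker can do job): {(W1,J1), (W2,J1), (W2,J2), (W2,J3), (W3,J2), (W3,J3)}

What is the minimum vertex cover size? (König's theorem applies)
Minimum vertex cover size = 3

By König's theorem: in bipartite graphs,
min vertex cover = max matching = 3

Maximum matching has size 3, so minimum vertex cover also has size 3.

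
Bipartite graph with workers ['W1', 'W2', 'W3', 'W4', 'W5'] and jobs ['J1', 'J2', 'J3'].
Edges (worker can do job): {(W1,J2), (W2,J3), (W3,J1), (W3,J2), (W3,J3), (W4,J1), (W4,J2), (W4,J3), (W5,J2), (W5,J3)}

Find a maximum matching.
Matching: {(W3,J2), (W4,J1), (W5,J3)}

Maximum matching (size 3):
  W3 → J2
  W4 → J1
  W5 → J3

Each worker is assigned to at most one job, and each job to at most one worker.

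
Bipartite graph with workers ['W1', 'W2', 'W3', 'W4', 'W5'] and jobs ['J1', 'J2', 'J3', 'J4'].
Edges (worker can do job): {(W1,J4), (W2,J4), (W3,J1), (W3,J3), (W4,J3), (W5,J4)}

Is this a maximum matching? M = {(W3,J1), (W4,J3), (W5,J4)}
Yes, size 3 is maximum

Proposed matching has size 3.
Maximum matching size for this graph: 3.

This is a maximum matching.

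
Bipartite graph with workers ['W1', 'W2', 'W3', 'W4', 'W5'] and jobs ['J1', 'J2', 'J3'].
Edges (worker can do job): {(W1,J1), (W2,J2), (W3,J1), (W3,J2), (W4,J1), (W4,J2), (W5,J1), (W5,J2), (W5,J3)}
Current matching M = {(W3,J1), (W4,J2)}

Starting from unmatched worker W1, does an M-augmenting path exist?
No augmenting path from W1

Alternating search from W1 reaches jobs: {J1, J2}.
Every reachable job is already matched in M, and following those matched edges back to workers exposes no further unvisited jobs.
No M-augmenting path from W1 exists.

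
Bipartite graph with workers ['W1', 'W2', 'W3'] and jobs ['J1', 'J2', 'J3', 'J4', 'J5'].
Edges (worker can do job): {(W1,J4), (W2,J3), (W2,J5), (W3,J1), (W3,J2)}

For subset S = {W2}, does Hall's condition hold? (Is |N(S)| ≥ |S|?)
Yes: |N(S)| = 2, |S| = 1

Subset S = {W2}
Neighbors N(S) = {J3, J5}

|N(S)| = 2, |S| = 1
Hall's condition: |N(S)| ≥ |S| is satisfied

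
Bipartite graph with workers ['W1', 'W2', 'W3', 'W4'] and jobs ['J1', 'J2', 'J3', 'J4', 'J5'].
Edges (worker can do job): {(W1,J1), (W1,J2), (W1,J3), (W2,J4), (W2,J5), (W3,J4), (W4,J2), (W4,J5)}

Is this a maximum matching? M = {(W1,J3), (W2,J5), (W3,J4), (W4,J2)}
Yes, size 4 is maximum

Proposed matching has size 4.
Maximum matching size for this graph: 4.

This is a maximum matching.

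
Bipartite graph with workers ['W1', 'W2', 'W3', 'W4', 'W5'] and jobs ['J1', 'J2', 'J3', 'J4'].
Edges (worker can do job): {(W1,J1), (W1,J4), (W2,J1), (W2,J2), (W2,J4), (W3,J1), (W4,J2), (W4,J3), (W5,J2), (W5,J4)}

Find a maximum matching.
Matching: {(W1,J4), (W3,J1), (W4,J3), (W5,J2)}

Maximum matching (size 4):
  W1 → J4
  W3 → J1
  W4 → J3
  W5 → J2

Each worker is assigned to at most one job, and each job to at most one worker.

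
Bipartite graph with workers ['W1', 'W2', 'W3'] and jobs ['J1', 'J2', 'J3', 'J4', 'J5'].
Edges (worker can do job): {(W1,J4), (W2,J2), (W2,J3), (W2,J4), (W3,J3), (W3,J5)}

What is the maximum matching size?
Maximum matching size = 3

Maximum matching: {(W1,J4), (W2,J2), (W3,J3)}
Size: 3

This assigns 3 workers to 3 distinct jobs.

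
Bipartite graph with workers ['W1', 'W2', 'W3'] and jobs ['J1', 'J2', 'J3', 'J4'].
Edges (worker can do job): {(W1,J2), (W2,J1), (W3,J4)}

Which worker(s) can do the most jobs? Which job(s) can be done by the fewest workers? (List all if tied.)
Most versatile: W1, W2, W3 (1 jobs); Least covered: J3 (0 workers)

Worker degrees (jobs they can do): W1:1, W2:1, W3:1
Job degrees (workers who can do it): J1:1, J2:1, J3:0, J4:1

Maximum worker degree is 1, achieved by: W1, W2, W3
Minimum job degree is 0, achieved by: J3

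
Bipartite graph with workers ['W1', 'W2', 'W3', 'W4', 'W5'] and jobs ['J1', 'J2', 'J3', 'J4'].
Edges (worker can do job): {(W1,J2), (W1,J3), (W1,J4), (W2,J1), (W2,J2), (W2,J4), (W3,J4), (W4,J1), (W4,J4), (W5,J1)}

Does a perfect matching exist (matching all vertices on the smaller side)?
Yes, perfect matching exists (size 4)

Perfect matching: {(W1,J3), (W2,J2), (W3,J4), (W5,J1)}
All 4 vertices on the smaller side are matched.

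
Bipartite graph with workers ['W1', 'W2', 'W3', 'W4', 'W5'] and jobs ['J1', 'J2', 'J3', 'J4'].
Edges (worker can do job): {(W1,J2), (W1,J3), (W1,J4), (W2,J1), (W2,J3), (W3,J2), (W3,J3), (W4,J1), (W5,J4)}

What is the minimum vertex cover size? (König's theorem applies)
Minimum vertex cover size = 4

By König's theorem: in bipartite graphs,
min vertex cover = max matching = 4

Maximum matching has size 4, so minimum vertex cover also has size 4.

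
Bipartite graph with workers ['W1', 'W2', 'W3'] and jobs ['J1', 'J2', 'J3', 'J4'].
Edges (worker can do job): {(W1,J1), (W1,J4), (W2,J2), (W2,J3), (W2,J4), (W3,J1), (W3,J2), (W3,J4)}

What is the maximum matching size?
Maximum matching size = 3

Maximum matching: {(W1,J4), (W2,J2), (W3,J1)}
Size: 3

This assigns 3 workers to 3 distinct jobs.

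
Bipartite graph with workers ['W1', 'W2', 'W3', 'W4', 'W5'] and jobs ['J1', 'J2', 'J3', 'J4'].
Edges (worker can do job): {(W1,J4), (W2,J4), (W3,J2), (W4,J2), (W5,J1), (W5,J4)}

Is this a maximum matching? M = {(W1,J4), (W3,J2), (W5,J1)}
Yes, size 3 is maximum

Proposed matching has size 3.
Maximum matching size for this graph: 3.

This is a maximum matching.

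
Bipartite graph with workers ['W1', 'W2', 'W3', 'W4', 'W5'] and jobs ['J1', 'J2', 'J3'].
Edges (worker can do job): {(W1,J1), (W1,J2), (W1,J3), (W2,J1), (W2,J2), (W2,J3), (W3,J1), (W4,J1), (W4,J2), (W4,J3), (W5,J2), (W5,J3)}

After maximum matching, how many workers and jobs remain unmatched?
Unmatched: 2 workers, 0 jobs

Maximum matching size: 3
Workers: 5 total, 3 matched, 2 unmatched
Jobs: 3 total, 3 matched, 0 unmatched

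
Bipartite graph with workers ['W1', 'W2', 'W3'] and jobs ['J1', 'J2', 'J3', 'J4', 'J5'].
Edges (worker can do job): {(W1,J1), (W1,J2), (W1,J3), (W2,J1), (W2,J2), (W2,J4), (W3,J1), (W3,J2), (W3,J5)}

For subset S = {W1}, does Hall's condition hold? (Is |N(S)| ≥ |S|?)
Yes: |N(S)| = 3, |S| = 1

Subset S = {W1}
Neighbors N(S) = {J1, J2, J3}

|N(S)| = 3, |S| = 1
Hall's condition: |N(S)| ≥ |S| is satisfied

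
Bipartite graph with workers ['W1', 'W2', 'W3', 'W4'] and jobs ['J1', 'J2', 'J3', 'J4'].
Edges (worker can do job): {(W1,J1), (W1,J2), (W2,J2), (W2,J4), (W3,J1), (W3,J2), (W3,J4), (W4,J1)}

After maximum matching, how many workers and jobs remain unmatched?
Unmatched: 1 workers, 1 jobs

Maximum matching size: 3
Workers: 4 total, 3 matched, 1 unmatched
Jobs: 4 total, 3 matched, 1 unmatched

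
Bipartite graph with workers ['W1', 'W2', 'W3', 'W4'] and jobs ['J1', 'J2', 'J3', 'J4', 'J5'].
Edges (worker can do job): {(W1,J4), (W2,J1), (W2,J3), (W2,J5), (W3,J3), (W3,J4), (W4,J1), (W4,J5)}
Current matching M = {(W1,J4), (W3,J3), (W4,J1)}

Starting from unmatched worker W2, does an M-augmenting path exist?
Yes: W2 → J1 → W4 → J5

An M-augmenting path alternates non-matching / matching edges, starting and ending at unmatched vertices.
Path: W2 → J1 → W4 → J5
(J5 is unmatched in M, so the path is augmenting.)
Flipping edges along this path would increase |M| from 3 to 4.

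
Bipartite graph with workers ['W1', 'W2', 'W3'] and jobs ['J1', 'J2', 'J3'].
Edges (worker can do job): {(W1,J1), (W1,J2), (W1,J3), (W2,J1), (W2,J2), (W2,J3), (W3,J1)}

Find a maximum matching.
Matching: {(W1,J2), (W2,J3), (W3,J1)}

Maximum matching (size 3):
  W1 → J2
  W2 → J3
  W3 → J1

Each worker is assigned to at most one job, and each job to at most one worker.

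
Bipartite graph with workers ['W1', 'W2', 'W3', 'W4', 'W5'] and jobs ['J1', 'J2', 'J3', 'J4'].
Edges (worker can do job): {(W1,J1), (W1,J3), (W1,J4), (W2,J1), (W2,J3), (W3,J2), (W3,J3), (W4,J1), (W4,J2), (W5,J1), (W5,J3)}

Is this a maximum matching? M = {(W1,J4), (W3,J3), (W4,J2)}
No, size 3 is not maximum

Proposed matching has size 3.
Maximum matching size for this graph: 4.

This is NOT maximum - can be improved to size 4.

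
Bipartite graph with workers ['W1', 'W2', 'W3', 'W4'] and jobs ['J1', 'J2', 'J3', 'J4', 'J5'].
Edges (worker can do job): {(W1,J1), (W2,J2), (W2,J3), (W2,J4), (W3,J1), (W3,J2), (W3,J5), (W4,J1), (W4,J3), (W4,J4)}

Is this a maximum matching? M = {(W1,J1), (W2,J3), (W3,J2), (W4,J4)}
Yes, size 4 is maximum

Proposed matching has size 4.
Maximum matching size for this graph: 4.

This is a maximum matching.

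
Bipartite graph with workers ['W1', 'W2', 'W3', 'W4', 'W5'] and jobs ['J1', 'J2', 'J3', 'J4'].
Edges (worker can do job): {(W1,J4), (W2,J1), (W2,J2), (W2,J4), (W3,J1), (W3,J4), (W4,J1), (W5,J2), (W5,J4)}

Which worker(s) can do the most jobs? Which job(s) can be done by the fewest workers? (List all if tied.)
Most versatile: W2 (3 jobs); Least covered: J3 (0 workers)

Worker degrees (jobs they can do): W1:1, W2:3, W3:2, W4:1, W5:2
Job degrees (workers who can do it): J1:3, J2:2, J3:0, J4:4

Maximum worker degree is 3, achieved by: W2
Minimum job degree is 0, achieved by: J3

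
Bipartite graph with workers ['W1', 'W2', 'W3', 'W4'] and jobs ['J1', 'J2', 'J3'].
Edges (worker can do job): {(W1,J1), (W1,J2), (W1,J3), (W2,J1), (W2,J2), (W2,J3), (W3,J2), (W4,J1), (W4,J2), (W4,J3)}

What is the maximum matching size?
Maximum matching size = 3

Maximum matching: {(W1,J3), (W2,J1), (W4,J2)}
Size: 3

This assigns 3 workers to 3 distinct jobs.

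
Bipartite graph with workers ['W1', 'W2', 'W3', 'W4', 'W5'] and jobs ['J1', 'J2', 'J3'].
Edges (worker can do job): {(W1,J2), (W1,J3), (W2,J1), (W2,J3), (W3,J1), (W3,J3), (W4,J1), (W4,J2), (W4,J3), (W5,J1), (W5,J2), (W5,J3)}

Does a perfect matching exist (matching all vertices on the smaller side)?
Yes, perfect matching exists (size 3)

Perfect matching: {(W3,J1), (W4,J2), (W5,J3)}
All 3 vertices on the smaller side are matched.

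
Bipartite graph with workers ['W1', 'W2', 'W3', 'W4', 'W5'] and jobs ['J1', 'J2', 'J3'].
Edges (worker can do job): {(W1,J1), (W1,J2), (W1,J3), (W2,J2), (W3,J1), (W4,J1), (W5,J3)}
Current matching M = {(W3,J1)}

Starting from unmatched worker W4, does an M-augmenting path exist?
No augmenting path from W4

Alternating search from W4 reaches jobs: {J1}.
Every reachable job is already matched in M, and following those matched edges back to workers exposes no further unvisited jobs.
No M-augmenting path from W4 exists.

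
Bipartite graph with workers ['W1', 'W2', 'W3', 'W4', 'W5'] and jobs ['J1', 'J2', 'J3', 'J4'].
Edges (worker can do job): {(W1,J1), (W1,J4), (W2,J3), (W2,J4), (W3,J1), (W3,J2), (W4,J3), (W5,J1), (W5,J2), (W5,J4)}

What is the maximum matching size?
Maximum matching size = 4

Maximum matching: {(W1,J1), (W3,J2), (W4,J3), (W5,J4)}
Size: 4

This assigns 4 workers to 4 distinct jobs.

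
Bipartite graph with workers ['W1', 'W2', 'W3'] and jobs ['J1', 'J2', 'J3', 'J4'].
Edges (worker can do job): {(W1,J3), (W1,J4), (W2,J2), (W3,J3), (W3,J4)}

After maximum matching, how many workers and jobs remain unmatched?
Unmatched: 0 workers, 1 jobs

Maximum matching size: 3
Workers: 3 total, 3 matched, 0 unmatched
Jobs: 4 total, 3 matched, 1 unmatched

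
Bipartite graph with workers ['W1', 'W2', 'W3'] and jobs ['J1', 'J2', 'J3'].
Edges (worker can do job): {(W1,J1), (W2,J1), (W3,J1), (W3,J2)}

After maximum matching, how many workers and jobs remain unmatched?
Unmatched: 1 workers, 1 jobs

Maximum matching size: 2
Workers: 3 total, 2 matched, 1 unmatched
Jobs: 3 total, 2 matched, 1 unmatched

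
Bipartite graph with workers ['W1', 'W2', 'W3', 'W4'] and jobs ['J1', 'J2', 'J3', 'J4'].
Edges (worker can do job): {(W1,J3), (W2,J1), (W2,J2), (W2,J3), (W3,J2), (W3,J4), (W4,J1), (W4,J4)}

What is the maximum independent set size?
Maximum independent set = 4

By König's theorem:
- Min vertex cover = Max matching = 4
- Max independent set = Total vertices - Min vertex cover
- Max independent set = 8 - 4 = 4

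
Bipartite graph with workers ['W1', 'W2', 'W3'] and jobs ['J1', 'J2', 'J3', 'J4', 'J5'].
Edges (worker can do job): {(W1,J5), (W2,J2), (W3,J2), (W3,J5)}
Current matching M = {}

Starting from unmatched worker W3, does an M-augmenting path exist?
Yes: W3 → J2

An M-augmenting path alternates non-matching / matching edges, starting and ending at unmatched vertices.
Path: W3 → J2
(J2 is unmatched in M, so the path is augmenting.)
Flipping edges along this path would increase |M| from 0 to 1.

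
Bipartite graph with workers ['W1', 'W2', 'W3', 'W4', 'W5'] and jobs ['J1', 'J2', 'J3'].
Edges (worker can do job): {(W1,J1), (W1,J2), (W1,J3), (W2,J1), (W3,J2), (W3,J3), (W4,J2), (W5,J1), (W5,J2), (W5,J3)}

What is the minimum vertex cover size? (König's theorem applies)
Minimum vertex cover size = 3

By König's theorem: in bipartite graphs,
min vertex cover = max matching = 3

Maximum matching has size 3, so minimum vertex cover also has size 3.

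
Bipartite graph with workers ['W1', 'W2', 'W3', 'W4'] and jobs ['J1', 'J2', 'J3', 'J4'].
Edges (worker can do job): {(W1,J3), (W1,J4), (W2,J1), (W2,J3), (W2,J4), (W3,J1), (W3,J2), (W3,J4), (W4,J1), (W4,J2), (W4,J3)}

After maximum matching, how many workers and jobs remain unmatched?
Unmatched: 0 workers, 0 jobs

Maximum matching size: 4
Workers: 4 total, 4 matched, 0 unmatched
Jobs: 4 total, 4 matched, 0 unmatched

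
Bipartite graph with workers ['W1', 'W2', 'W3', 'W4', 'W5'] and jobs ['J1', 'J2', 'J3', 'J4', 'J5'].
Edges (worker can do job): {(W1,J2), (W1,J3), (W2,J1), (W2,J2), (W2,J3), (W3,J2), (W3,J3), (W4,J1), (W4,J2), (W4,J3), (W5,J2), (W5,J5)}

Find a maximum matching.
Matching: {(W1,J3), (W3,J2), (W4,J1), (W5,J5)}

Maximum matching (size 4):
  W1 → J3
  W3 → J2
  W4 → J1
  W5 → J5

Each worker is assigned to at most one job, and each job to at most one worker.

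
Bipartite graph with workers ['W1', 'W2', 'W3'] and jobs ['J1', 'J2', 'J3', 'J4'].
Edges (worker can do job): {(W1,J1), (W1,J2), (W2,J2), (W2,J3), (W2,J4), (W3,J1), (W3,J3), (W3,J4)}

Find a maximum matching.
Matching: {(W1,J2), (W2,J4), (W3,J1)}

Maximum matching (size 3):
  W1 → J2
  W2 → J4
  W3 → J1

Each worker is assigned to at most one job, and each job to at most one worker.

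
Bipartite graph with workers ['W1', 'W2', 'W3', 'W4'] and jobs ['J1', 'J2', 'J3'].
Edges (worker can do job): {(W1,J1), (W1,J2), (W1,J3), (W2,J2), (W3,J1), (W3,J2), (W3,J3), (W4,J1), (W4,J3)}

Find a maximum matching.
Matching: {(W1,J1), (W3,J2), (W4,J3)}

Maximum matching (size 3):
  W1 → J1
  W3 → J2
  W4 → J3

Each worker is assigned to at most one job, and each job to at most one worker.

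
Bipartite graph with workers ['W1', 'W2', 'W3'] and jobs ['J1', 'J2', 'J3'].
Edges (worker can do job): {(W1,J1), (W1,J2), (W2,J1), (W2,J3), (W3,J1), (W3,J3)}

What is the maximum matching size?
Maximum matching size = 3

Maximum matching: {(W1,J2), (W2,J1), (W3,J3)}
Size: 3

This assigns 3 workers to 3 distinct jobs.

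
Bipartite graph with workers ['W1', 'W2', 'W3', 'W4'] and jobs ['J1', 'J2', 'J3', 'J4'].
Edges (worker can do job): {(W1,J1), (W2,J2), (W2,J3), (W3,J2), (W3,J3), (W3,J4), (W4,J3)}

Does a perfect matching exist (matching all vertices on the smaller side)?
Yes, perfect matching exists (size 4)

Perfect matching: {(W1,J1), (W2,J2), (W3,J4), (W4,J3)}
All 4 vertices on the smaller side are matched.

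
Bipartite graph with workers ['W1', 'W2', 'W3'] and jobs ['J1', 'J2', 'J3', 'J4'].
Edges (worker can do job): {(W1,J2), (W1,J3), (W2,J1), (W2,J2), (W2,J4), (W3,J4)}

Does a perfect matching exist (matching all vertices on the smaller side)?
Yes, perfect matching exists (size 3)

Perfect matching: {(W1,J3), (W2,J2), (W3,J4)}
All 3 vertices on the smaller side are matched.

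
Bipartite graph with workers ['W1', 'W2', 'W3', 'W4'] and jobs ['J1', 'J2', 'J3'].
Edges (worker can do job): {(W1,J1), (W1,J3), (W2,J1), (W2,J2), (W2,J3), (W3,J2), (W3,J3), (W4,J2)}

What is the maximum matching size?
Maximum matching size = 3

Maximum matching: {(W1,J1), (W3,J3), (W4,J2)}
Size: 3

This assigns 3 workers to 3 distinct jobs.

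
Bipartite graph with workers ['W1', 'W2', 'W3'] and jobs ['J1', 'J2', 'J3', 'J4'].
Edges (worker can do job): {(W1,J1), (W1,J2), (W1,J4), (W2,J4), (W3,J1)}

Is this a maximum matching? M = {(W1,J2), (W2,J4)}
No, size 2 is not maximum

Proposed matching has size 2.
Maximum matching size for this graph: 3.

This is NOT maximum - can be improved to size 3.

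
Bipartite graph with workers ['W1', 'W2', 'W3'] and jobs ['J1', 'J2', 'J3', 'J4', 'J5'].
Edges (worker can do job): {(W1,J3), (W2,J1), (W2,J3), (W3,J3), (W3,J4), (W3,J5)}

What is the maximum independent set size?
Maximum independent set = 5

By König's theorem:
- Min vertex cover = Max matching = 3
- Max independent set = Total vertices - Min vertex cover
- Max independent set = 8 - 3 = 5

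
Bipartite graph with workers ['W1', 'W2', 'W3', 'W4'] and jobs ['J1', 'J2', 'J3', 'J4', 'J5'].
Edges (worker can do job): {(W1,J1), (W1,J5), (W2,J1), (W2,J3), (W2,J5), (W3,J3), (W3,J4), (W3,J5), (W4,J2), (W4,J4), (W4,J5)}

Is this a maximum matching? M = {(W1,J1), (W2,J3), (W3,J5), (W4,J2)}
Yes, size 4 is maximum

Proposed matching has size 4.
Maximum matching size for this graph: 4.

This is a maximum matching.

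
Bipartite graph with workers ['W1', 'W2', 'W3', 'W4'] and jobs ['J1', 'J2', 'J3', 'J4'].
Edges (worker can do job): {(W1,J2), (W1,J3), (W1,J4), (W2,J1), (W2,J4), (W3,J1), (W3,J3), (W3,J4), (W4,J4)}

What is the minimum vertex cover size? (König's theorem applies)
Minimum vertex cover size = 4

By König's theorem: in bipartite graphs,
min vertex cover = max matching = 4

Maximum matching has size 4, so minimum vertex cover also has size 4.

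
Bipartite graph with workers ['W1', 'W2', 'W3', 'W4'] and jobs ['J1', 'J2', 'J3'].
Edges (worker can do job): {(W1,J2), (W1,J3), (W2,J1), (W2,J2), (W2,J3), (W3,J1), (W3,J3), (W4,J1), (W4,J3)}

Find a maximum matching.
Matching: {(W1,J2), (W3,J1), (W4,J3)}

Maximum matching (size 3):
  W1 → J2
  W3 → J1
  W4 → J3

Each worker is assigned to at most one job, and each job to at most one worker.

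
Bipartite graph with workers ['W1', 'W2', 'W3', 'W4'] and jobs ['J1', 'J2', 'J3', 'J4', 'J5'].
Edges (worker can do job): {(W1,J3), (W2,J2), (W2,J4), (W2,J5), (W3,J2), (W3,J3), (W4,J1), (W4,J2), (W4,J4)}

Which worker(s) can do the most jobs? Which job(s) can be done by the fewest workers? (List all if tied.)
Most versatile: W2, W4 (3 jobs); Least covered: J1, J5 (1 workers)

Worker degrees (jobs they can do): W1:1, W2:3, W3:2, W4:3
Job degrees (workers who can do it): J1:1, J2:3, J3:2, J4:2, J5:1

Maximum worker degree is 3, achieved by: W2, W4
Minimum job degree is 1, achieved by: J1, J5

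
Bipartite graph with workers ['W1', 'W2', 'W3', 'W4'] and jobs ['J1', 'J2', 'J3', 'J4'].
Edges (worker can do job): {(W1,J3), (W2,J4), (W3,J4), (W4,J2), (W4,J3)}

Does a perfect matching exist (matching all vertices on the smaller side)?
No, maximum matching has size 3 < 4

Maximum matching has size 3, need 4 for perfect matching.
Unmatched workers: ['W2']
Unmatched jobs: ['J1']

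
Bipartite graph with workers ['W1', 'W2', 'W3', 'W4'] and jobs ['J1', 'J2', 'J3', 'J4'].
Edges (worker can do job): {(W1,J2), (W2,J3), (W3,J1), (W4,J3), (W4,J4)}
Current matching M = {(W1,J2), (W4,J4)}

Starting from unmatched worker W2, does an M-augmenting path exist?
Yes: W2 → J3

An M-augmenting path alternates non-matching / matching edges, starting and ending at unmatched vertices.
Path: W2 → J3
(J3 is unmatched in M, so the path is augmenting.)
Flipping edges along this path would increase |M| from 2 to 3.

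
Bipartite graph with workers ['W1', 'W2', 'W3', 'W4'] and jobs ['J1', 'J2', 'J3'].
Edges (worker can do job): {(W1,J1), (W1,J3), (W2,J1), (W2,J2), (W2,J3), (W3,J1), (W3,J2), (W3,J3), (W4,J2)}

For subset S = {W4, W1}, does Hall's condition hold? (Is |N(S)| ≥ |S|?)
Yes: |N(S)| = 3, |S| = 2

Subset S = {W4, W1}
Neighbors N(S) = {J1, J2, J3}

|N(S)| = 3, |S| = 2
Hall's condition: |N(S)| ≥ |S| is satisfied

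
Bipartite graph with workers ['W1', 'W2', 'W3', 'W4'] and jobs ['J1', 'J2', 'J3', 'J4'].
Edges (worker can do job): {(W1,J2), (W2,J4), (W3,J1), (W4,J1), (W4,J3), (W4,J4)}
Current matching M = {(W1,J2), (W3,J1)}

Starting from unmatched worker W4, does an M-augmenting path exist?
Yes: W4 → J4

An M-augmenting path alternates non-matching / matching edges, starting and ending at unmatched vertices.
Path: W4 → J4
(J4 is unmatched in M, so the path is augmenting.)
Flipping edges along this path would increase |M| from 2 to 3.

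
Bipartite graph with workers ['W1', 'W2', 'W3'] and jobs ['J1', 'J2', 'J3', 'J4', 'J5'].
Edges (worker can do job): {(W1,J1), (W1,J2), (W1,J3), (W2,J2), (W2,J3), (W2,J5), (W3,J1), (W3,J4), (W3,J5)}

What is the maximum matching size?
Maximum matching size = 3

Maximum matching: {(W1,J3), (W2,J2), (W3,J5)}
Size: 3

This assigns 3 workers to 3 distinct jobs.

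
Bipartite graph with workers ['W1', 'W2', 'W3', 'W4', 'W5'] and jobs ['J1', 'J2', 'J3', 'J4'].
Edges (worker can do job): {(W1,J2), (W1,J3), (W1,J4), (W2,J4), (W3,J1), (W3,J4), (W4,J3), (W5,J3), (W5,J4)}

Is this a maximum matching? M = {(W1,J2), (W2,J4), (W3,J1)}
No, size 3 is not maximum

Proposed matching has size 3.
Maximum matching size for this graph: 4.

This is NOT maximum - can be improved to size 4.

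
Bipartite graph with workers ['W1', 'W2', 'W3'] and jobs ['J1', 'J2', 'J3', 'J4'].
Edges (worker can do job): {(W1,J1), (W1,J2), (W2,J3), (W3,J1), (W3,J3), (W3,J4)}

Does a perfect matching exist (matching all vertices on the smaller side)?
Yes, perfect matching exists (size 3)

Perfect matching: {(W1,J2), (W2,J3), (W3,J1)}
All 3 vertices on the smaller side are matched.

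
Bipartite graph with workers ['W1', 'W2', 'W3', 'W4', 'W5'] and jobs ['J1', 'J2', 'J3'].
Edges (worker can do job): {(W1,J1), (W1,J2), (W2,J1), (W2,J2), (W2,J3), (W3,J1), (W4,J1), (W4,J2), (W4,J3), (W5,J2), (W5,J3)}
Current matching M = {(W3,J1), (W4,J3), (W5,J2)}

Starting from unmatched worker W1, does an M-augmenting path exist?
No augmenting path from W1

Alternating search from W1 reaches jobs: {J1, J2, J3}.
Every reachable job is already matched in M, and following those matched edges back to workers exposes no further unvisited jobs.
No M-augmenting path from W1 exists.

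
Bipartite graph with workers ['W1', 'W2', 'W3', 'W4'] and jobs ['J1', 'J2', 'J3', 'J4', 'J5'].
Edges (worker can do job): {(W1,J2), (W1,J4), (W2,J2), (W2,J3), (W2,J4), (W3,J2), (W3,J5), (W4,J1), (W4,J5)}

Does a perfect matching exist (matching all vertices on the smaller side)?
Yes, perfect matching exists (size 4)

Perfect matching: {(W1,J2), (W2,J3), (W3,J5), (W4,J1)}
All 4 vertices on the smaller side are matched.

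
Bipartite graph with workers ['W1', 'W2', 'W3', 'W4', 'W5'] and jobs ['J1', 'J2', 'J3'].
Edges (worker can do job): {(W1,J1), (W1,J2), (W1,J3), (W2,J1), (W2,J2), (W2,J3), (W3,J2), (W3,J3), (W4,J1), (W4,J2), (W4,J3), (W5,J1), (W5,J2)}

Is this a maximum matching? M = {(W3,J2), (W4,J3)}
No, size 2 is not maximum

Proposed matching has size 2.
Maximum matching size for this graph: 3.

This is NOT maximum - can be improved to size 3.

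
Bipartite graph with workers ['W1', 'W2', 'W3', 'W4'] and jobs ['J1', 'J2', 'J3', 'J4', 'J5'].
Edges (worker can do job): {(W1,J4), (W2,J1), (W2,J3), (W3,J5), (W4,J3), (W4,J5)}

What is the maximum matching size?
Maximum matching size = 4

Maximum matching: {(W1,J4), (W2,J1), (W3,J5), (W4,J3)}
Size: 4

This assigns 4 workers to 4 distinct jobs.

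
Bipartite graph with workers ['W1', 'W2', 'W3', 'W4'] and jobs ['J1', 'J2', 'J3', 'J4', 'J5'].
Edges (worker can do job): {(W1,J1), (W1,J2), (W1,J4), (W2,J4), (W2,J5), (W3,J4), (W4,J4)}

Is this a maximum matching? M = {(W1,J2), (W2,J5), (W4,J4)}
Yes, size 3 is maximum

Proposed matching has size 3.
Maximum matching size for this graph: 3.

This is a maximum matching.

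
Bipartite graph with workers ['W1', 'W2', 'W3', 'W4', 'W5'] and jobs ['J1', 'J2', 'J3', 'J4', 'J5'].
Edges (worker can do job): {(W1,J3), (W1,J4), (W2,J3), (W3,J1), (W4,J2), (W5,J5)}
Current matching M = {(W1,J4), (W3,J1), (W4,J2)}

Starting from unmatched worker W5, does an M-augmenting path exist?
Yes: W5 → J5

An M-augmenting path alternates non-matching / matching edges, starting and ending at unmatched vertices.
Path: W5 → J5
(J5 is unmatched in M, so the path is augmenting.)
Flipping edges along this path would increase |M| from 3 to 4.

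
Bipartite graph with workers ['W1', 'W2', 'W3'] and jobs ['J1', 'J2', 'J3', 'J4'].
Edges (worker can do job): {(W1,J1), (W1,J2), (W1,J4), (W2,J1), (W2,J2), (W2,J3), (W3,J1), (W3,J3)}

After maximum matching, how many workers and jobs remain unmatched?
Unmatched: 0 workers, 1 jobs

Maximum matching size: 3
Workers: 3 total, 3 matched, 0 unmatched
Jobs: 4 total, 3 matched, 1 unmatched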